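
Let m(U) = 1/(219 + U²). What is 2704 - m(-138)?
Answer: 52087151/19263 ≈ 2704.0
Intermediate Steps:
2704 - m(-138) = 2704 - 1/(219 + (-138)²) = 2704 - 1/(219 + 19044) = 2704 - 1/19263 = 52087151/19263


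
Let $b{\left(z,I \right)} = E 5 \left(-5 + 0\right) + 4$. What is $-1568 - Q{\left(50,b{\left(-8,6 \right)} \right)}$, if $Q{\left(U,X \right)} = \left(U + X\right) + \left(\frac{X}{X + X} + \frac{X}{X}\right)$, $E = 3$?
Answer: $- \frac{3097}{2} \approx -1548.5$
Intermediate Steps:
$b{\left(z,I \right)} = -71$ ($b{\left(z,I \right)} = 3 \cdot 5 \left(-5 + 0\right) + 4 = 3 \cdot 5 \left(-5\right) + 4 = 3 \left(-25\right) + 4 = -75 + 4 = -71$)
$Q{\left(U,X \right)} = \frac{3}{2} + U + X$ ($Q{\left(U,X \right)} = \left(U + X\right) + \left(\frac{X}{2 X} + 1\right) = \left(U + X\right) + \left(X \frac{1}{2 X} + 1\right) = \left(U + X\right) + \left(\frac{1}{2} + 1\right) = \left(U + X\right) + \frac{3}{2} = \frac{3}{2} + U + X$)
$-1568 - Q{\left(50,b{\left(-8,6 \right)} \right)} = -1568 - \left(\frac{3}{2} + 50 - 71\right) = -1568 - - \frac{39}{2} = -1568 + \frac{39}{2} = - \frac{3097}{2}$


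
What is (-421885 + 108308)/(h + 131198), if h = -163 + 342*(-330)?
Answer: -313577/18175 ≈ -17.253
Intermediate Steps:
h = -113023 (h = -163 - 112860 = -113023)
(-421885 + 108308)/(h + 131198) = (-421885 + 108308)/(-113023 + 131198) = -313577/18175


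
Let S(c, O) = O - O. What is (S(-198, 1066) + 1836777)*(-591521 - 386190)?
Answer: -1795837077447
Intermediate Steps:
S(c, O) = 0
(S(-198, 1066) + 1836777)*(-591521 - 386190) = (0 + 1836777)*(-591521 - 386190) = 1836777*(-977711) = -1795837077447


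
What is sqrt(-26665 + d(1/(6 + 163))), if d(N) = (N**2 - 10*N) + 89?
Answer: 5*I*sqrt(30361553)/169 ≈ 163.02*I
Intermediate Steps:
d(N) = 89 + N**2 - 10*N
sqrt(-26665 + d(1/(6 + 163))) = sqrt(-26665 + (89 + (1/(6 + 163))**2 - 10/(6 + 163))) = sqrt(-26665 + (89 + (1/169)**2 - 10/169)) = sqrt(-26665 + (89 + (1/169)**2 - 10*1/169)) = sqrt(-26665 + (89 + 1/28561 - 10/169)) = sqrt(-26665 + 2540240/28561) = sqrt(-759038825/28561) = 5*I*sqrt(30361553)/169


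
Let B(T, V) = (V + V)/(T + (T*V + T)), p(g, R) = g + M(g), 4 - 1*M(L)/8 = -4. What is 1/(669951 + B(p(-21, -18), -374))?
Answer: 3999/2679134236 ≈ 1.4926e-6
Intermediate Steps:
M(L) = 64 (M(L) = 32 - 8*(-4) = 32 + 32 = 64)
p(g, R) = 64 + g (p(g, R) = g + 64 = 64 + g)
B(T, V) = 2*V/(2*T + T*V) (B(T, V) = (2*V)/(T + (T + T*V)) = (2*V)/(2*T + T*V) = 2*V/(2*T + T*V))
1/(669951 + B(p(-21, -18), -374)) = 1/(669951 + 2*(-374)/((64 - 21)*(2 - 374))) = 1/(669951 + 2*(-374)/(43*(-372))) = 1/(669951 + 2*(-374)*(1/43)*(-1/372)) = 1/(669951 + 187/3999) = 1/(2679134236/3999) = 3999/2679134236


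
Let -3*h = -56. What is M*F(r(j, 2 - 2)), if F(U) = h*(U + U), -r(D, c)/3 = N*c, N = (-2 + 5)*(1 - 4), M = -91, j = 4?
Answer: 0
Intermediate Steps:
h = 56/3 (h = -⅓*(-56) = 56/3 ≈ 18.667)
N = -9 (N = 3*(-3) = -9)
r(D, c) = 27*c (r(D, c) = -(-27)*c = 27*c)
F(U) = 112*U/3 (F(U) = 56*(U + U)/3 = 56*(2*U)/3 = 112*U/3)
M*F(r(j, 2 - 2)) = -10192*27*(2 - 2)/3 = -10192*27*0/3 = -10192*0/3 = -91*0 = 0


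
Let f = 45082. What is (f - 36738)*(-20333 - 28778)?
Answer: -409782184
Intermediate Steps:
(f - 36738)*(-20333 - 28778) = (45082 - 36738)*(-20333 - 28778) = 8344*(-49111) = -409782184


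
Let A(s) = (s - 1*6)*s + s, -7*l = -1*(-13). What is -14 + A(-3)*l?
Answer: -410/7 ≈ -58.571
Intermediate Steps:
l = -13/7 (l = -(-1)*(-13)/7 = -⅐*13 = -13/7 ≈ -1.8571)
A(s) = s + s*(-6 + s) (A(s) = (s - 6)*s + s = (-6 + s)*s + s = s*(-6 + s) + s = s + s*(-6 + s))
-14 + A(-3)*l = -14 - 3*(-5 - 3)*(-13/7) = -14 - 3*(-8)*(-13/7) = -14 + 24*(-13/7) = -14 - 312/7 = -410/7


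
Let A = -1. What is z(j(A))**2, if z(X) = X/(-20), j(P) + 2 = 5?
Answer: 9/400 ≈ 0.022500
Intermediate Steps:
j(P) = 3 (j(P) = -2 + 5 = 3)
z(X) = -X/20 (z(X) = X*(-1/20) = -X/20)
z(j(A))**2 = (-1/20*3)**2 = (-3/20)**2 = 9/400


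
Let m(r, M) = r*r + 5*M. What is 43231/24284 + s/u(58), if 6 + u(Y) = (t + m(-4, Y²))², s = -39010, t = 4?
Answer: 6129370747687/3443296282348 ≈ 1.7801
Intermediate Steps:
m(r, M) = r² + 5*M
u(Y) = -6 + (20 + 5*Y²)² (u(Y) = -6 + (4 + ((-4)² + 5*Y²))² = -6 + (4 + (16 + 5*Y²))² = -6 + (20 + 5*Y²)²)
43231/24284 + s/u(58) = 43231/24284 - 39010/(-6 + 25*(4 + 58²)²) = 43231*(1/24284) - 39010/(-6 + 25*(4 + 3364)²) = 43231/24284 - 39010/(-6 + 25*3368²) = 43231/24284 - 39010/(-6 + 25*11343424) = 43231/24284 - 39010/(-6 + 283585600) = 43231/24284 - 39010/283585594 = 43231/24284 - 39010*1/283585594 = 43231/24284 - 19505/141792797 = 6129370747687/3443296282348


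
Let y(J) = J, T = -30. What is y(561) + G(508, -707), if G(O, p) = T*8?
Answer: 321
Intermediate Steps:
G(O, p) = -240 (G(O, p) = -30*8 = -240)
y(561) + G(508, -707) = 561 - 240 = 321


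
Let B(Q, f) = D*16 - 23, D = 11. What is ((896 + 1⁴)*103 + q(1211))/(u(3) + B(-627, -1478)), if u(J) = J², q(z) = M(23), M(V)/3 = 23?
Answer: 15410/27 ≈ 570.74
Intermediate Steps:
M(V) = 69 (M(V) = 3*23 = 69)
q(z) = 69
B(Q, f) = 153 (B(Q, f) = 11*16 - 23 = 176 - 23 = 153)
((896 + 1⁴)*103 + q(1211))/(u(3) + B(-627, -1478)) = ((896 + 1⁴)*103 + 69)/(3² + 153) = ((896 + 1)*103 + 69)/(9 + 153) = (897*103 + 69)/162 = (92391 + 69)*(1/162) = 92460*(1/162) = 15410/27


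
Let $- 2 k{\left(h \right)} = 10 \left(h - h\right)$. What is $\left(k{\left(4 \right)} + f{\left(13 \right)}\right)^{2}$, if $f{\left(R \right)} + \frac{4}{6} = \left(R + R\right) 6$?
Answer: $\frac{217156}{9} \approx 24128.0$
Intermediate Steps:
$f{\left(R \right)} = - \frac{2}{3} + 12 R$ ($f{\left(R \right)} = - \frac{2}{3} + \left(R + R\right) 6 = - \frac{2}{3} + 2 R 6 = - \frac{2}{3} + 12 R$)
$k{\left(h \right)} = 0$ ($k{\left(h \right)} = - \frac{10 \left(h - h\right)}{2} = - \frac{10 \cdot 0}{2} = \left(- \frac{1}{2}\right) 0 = 0$)
$\left(k{\left(4 \right)} + f{\left(13 \right)}\right)^{2} = \left(0 + \left(- \frac{2}{3} + 12 \cdot 13\right)\right)^{2} = \left(0 + \left(- \frac{2}{3} + 156\right)\right)^{2} = \left(0 + \frac{466}{3}\right)^{2} = \left(\frac{466}{3}\right)^{2} = \frac{217156}{9}$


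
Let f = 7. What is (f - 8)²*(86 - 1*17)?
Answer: 69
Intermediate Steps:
(f - 8)²*(86 - 1*17) = (7 - 8)²*(86 - 1*17) = (-1)²*(86 - 17) = 1*69 = 69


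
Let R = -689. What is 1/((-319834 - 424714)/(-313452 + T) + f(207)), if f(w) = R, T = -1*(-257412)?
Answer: -14010/9466753 ≈ -0.0014799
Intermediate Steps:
T = 257412
f(w) = -689
1/((-319834 - 424714)/(-313452 + T) + f(207)) = 1/((-319834 - 424714)/(-313452 + 257412) - 689) = 1/(-744548/(-56040) - 689) = 1/(-744548*(-1/56040) - 689) = 1/(186137/14010 - 689) = 1/(-9466753/14010) = -14010/9466753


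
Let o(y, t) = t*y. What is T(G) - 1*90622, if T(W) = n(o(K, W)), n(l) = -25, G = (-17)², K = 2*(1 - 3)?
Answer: -90647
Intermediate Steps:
K = -4 (K = 2*(-2) = -4)
G = 289
T(W) = -25
T(G) - 1*90622 = -25 - 1*90622 = -25 - 90622 = -90647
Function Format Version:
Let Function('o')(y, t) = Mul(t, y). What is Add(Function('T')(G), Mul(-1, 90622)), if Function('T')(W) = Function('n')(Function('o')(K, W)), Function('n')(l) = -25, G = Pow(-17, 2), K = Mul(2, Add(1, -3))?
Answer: -90647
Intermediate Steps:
K = -4 (K = Mul(2, -2) = -4)
G = 289
Function('T')(W) = -25
Add(Function('T')(G), Mul(-1, 90622)) = Add(-25, Mul(-1, 90622)) = Add(-25, -90622) = -90647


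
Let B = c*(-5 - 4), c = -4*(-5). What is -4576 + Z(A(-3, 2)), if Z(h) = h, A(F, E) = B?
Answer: -4756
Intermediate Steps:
c = 20
B = -180 (B = 20*(-5 - 4) = 20*(-9) = -180)
A(F, E) = -180
-4576 + Z(A(-3, 2)) = -4576 - 180 = -4756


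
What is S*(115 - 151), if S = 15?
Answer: -540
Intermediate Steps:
S*(115 - 151) = 15*(115 - 151) = 15*(-36) = -540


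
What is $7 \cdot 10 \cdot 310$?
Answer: $21700$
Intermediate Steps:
$7 \cdot 10 \cdot 310 = 70 \cdot 310 = 21700$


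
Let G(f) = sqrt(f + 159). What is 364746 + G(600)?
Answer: 364746 + sqrt(759) ≈ 3.6477e+5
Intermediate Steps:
G(f) = sqrt(159 + f)
364746 + G(600) = 364746 + sqrt(159 + 600) = 364746 + sqrt(759)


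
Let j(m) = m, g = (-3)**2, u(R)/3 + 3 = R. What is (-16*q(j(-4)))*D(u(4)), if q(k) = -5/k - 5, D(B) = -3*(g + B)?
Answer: -2160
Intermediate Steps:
u(R) = -9 + 3*R
g = 9
D(B) = -27 - 3*B (D(B) = -3*(9 + B) = -27 - 3*B)
q(k) = -5 - 5/k
(-16*q(j(-4)))*D(u(4)) = (-16*(-5 - 5/(-4)))*(-27 - 3*(-9 + 3*4)) = (-16*(-5 - 5*(-1/4)))*(-27 - 3*(-9 + 12)) = (-16*(-5 + 5/4))*(-27 - 3*3) = (-16*(-15/4))*(-27 - 9) = 60*(-36) = -2160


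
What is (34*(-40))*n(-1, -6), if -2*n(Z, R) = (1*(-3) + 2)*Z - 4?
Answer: -2040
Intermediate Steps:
n(Z, R) = 2 + Z/2 (n(Z, R) = -((1*(-3) + 2)*Z - 4)/2 = -((-3 + 2)*Z - 4)/2 = -(-Z - 4)/2 = -(-4 - Z)/2 = 2 + Z/2)
(34*(-40))*n(-1, -6) = (34*(-40))*(2 + (½)*(-1)) = -1360*(2 - ½) = -1360*3/2 = -2040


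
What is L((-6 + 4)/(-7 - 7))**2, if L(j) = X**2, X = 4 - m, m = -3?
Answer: 2401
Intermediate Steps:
X = 7 (X = 4 - 1*(-3) = 4 + 3 = 7)
L(j) = 49 (L(j) = 7**2 = 49)
L((-6 + 4)/(-7 - 7))**2 = 49**2 = 2401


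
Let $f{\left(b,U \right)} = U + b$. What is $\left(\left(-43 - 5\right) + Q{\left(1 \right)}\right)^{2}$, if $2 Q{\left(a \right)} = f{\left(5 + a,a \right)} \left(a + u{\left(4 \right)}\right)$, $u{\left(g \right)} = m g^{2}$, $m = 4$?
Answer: $\frac{128881}{4} \approx 32220.0$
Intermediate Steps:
$u{\left(g \right)} = 4 g^{2}$
$Q{\left(a \right)} = \frac{\left(5 + 2 a\right) \left(64 + a\right)}{2}$ ($Q{\left(a \right)} = \frac{\left(a + \left(5 + a\right)\right) \left(a + 4 \cdot 4^{2}\right)}{2} = \frac{\left(5 + 2 a\right) \left(a + 4 \cdot 16\right)}{2} = \frac{\left(5 + 2 a\right) \left(a + 64\right)}{2} = \frac{\left(5 + 2 a\right) \left(64 + a\right)}{2}$)
$\left(\left(-43 - 5\right) + Q{\left(1 \right)}\right)^{2} = \left(\left(-43 - 5\right) + \frac{\left(5 + 2 \cdot 1\right) \left(64 + 1\right)}{2}\right)^{2} = \left(-48 + \frac{1}{2} \left(5 + 2\right) 65\right)^{2} = \left(-48 + \frac{1}{2} \cdot 7 \cdot 65\right)^{2} = \left(-48 + \frac{455}{2}\right)^{2} = \left(\frac{359}{2}\right)^{2} = \frac{128881}{4}$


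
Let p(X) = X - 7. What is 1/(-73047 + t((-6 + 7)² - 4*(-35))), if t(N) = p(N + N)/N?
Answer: -141/10299352 ≈ -1.3690e-5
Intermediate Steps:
p(X) = -7 + X
t(N) = (-7 + 2*N)/N (t(N) = (-7 + (N + N))/N = (-7 + 2*N)/N)
1/(-73047 + t((-6 + 7)² - 4*(-35))) = 1/(-73047 + (2 - 7/((-6 + 7)² - 4*(-35)))) = 1/(-73047 + (2 - 7/(1² + 140))) = 1/(-73047 + (2 - 7/(1 + 140))) = 1/(-73047 + (2 - 7/141)) = 1/(-73047 + 275/141) = 1/(-10299352/141) = -141/10299352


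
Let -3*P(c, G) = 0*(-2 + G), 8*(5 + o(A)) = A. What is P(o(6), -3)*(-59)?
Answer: 0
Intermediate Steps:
o(A) = -5 + A/8
P(c, G) = 0 (P(c, G) = -0*(-2 + G) = -⅓*0 = 0)
P(o(6), -3)*(-59) = 0*(-59) = 0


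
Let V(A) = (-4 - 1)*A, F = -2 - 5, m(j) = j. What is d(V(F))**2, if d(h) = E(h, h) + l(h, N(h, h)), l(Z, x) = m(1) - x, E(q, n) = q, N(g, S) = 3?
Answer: 1089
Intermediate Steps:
F = -7
l(Z, x) = 1 - x
V(A) = -5*A
d(h) = -2 + h (d(h) = h + (1 - 1*3) = h + (1 - 3) = h - 2 = -2 + h)
d(V(F))**2 = (-2 - 5*(-7))**2 = (-2 + 35)**2 = 33**2 = 1089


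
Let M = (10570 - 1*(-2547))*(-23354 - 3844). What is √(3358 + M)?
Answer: 2*I*√89188202 ≈ 18888.0*I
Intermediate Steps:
M = -356756166 (M = (10570 + 2547)*(-27198) = 13117*(-27198) = -356756166)
√(3358 + M) = √(3358 - 356756166) = √(-356752808) = 2*I*√89188202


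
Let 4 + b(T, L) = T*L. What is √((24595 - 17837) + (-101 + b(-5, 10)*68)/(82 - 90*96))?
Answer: √4090776126/778 ≈ 82.210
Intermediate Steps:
b(T, L) = -4 + L*T (b(T, L) = -4 + T*L = -4 + L*T)
√((24595 - 17837) + (-101 + b(-5, 10)*68)/(82 - 90*96)) = √((24595 - 17837) + (-101 + (-4 + 10*(-5))*68)/(82 - 90*96)) = √(6758 + (-101 + (-4 - 50)*68)/(82 - 8640)) = √(6758 + (-101 - 54*68)/(-8558)) = √(6758 + (-101 - 3672)*(-1/8558)) = √(6758 - 3773*(-1/8558)) = √(6758 + 343/778) = √(5258067/778) = √4090776126/778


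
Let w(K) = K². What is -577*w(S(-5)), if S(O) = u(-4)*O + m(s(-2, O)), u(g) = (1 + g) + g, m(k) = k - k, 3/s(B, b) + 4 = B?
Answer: -706825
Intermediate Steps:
s(B, b) = 3/(-4 + B)
m(k) = 0
u(g) = 1 + 2*g
S(O) = -7*O (S(O) = (1 + 2*(-4))*O + 0 = (1 - 8)*O + 0 = -7*O + 0 = -7*O)
-577*w(S(-5)) = -577*(-7*(-5))² = -577*35² = -577*1225 = -706825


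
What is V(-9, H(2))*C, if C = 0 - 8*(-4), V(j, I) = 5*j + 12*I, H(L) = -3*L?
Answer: -3744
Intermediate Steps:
C = 32 (C = 0 + 32 = 32)
V(-9, H(2))*C = (5*(-9) + 12*(-3*2))*32 = (-45 + 12*(-6))*32 = (-45 - 72)*32 = -117*32 = -3744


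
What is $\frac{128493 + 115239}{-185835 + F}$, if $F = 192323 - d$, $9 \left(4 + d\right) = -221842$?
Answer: $\frac{1096794}{140135} \approx 7.8267$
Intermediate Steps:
$d = - \frac{221878}{9}$ ($d = -4 + \frac{1}{9} \left(-221842\right) = -4 - \frac{221842}{9} = - \frac{221878}{9} \approx -24653.0$)
$F = \frac{1952785}{9}$ ($F = 192323 - - \frac{221878}{9} = 192323 + \frac{221878}{9} = \frac{1952785}{9} \approx 2.1698 \cdot 10^{5}$)
$\frac{128493 + 115239}{-185835 + F} = \frac{128493 + 115239}{-185835 + \frac{1952785}{9}} = \frac{243732}{\frac{280270}{9}} = 243732 \cdot \frac{9}{280270} = \frac{1096794}{140135}$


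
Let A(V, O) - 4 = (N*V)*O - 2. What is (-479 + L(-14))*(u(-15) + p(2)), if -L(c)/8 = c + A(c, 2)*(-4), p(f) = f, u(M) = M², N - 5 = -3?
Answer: -475565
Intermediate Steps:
N = 2 (N = 5 - 3 = 2)
A(V, O) = 2 + 2*O*V (A(V, O) = 4 + ((2*V)*O - 2) = 4 + (2*O*V - 2) = 4 + (-2 + 2*O*V) = 2 + 2*O*V)
L(c) = 64 + 120*c (L(c) = -8*(c + (2 + 2*2*c)*(-4)) = -8*(c + (2 + 4*c)*(-4)) = -8*(c + (-8 - 16*c)) = -8*(-8 - 15*c) = 64 + 120*c)
(-479 + L(-14))*(u(-15) + p(2)) = (-479 + (64 + 120*(-14)))*((-15)² + 2) = (-479 + (64 - 1680))*(225 + 2) = (-479 - 1616)*227 = -2095*227 = -475565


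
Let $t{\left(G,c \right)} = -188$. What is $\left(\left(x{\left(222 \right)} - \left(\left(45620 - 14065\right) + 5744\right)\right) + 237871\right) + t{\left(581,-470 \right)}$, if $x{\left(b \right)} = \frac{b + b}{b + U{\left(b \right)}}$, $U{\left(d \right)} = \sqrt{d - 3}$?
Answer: $\frac{3277313176}{16355} - \frac{148 \sqrt{219}}{16355} \approx 2.0039 \cdot 10^{5}$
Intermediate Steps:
$U{\left(d \right)} = \sqrt{-3 + d}$
$x{\left(b \right)} = \frac{2 b}{b + \sqrt{-3 + b}}$ ($x{\left(b \right)} = \frac{b + b}{b + \sqrt{-3 + b}} = \frac{2 b}{b + \sqrt{-3 + b}}$)
$\left(\left(x{\left(222 \right)} - \left(\left(45620 - 14065\right) + 5744\right)\right) + 237871\right) + t{\left(581,-470 \right)} = \left(\left(2 \cdot 222 \frac{1}{222 + \sqrt{-3 + 222}} - \left(\left(45620 - 14065\right) + 5744\right)\right) + 237871\right) - 188 = \left(\left(2 \cdot 222 \frac{1}{222 + \sqrt{219}} - \left(31555 + 5744\right)\right) + 237871\right) - 188 = \left(\left(\frac{444}{222 + \sqrt{219}} - 37299\right) + 237871\right) - 188 = \left(\left(-37299 + \frac{444}{222 + \sqrt{219}}\right) + 237871\right) - 188 = \left(200572 + \frac{444}{222 + \sqrt{219}}\right) - 188 = 200384 + \frac{444}{222 + \sqrt{219}}$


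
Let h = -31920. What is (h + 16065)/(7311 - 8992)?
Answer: 15855/1681 ≈ 9.4319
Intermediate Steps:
(h + 16065)/(7311 - 8992) = (-31920 + 16065)/(7311 - 8992) = -15855/(-1681) = -15855*(-1/1681) = 15855/1681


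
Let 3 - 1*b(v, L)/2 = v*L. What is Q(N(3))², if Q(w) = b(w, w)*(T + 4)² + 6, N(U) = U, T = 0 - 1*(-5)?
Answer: 933156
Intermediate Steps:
b(v, L) = 6 - 2*L*v (b(v, L) = 6 - 2*v*L = 6 - 2*L*v)
T = 5 (T = 0 + 5 = 5)
Q(w) = 492 - 162*w² (Q(w) = (6 - 2*w*w)*(5 + 4)² + 6 = (6 - 2*w²)*9² + 6 = (6 - 2*w²)*81 + 6 = (486 - 162*w²) + 6 = 492 - 162*w²)
Q(N(3))² = (492 - 162*3²)² = (492 - 162*9)² = (492 - 1458)² = (-966)² = 933156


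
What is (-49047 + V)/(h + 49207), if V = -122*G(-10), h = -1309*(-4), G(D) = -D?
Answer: -50267/54443 ≈ -0.92330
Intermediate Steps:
h = 5236
V = -1220 (V = -(-122)*(-10) = -122*10 = -1220)
(-49047 + V)/(h + 49207) = (-49047 - 1220)/(5236 + 49207) = -50267/54443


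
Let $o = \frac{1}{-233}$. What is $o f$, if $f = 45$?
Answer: $- \frac{45}{233} \approx -0.19313$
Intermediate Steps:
$o = - \frac{1}{233} \approx -0.0042918$
$o f = \left(- \frac{1}{233}\right) 45 = - \frac{45}{233}$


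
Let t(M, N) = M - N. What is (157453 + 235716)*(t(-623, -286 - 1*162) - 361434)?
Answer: -142173448921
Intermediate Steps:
(157453 + 235716)*(t(-623, -286 - 1*162) - 361434) = (157453 + 235716)*((-623 - (-286 - 1*162)) - 361434) = 393169*((-623 - (-286 - 162)) - 361434) = 393169*((-623 - 1*(-448)) - 361434) = 393169*((-623 + 448) - 361434) = 393169*(-175 - 361434) = 393169*(-361609) = -142173448921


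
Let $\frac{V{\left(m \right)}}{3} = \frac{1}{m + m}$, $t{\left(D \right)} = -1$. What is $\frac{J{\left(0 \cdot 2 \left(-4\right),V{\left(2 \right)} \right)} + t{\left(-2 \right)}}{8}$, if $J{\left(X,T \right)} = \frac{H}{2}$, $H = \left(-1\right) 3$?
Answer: $- \frac{5}{16} \approx -0.3125$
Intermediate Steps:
$H = -3$
$V{\left(m \right)} = \frac{3}{2 m}$ ($V{\left(m \right)} = \frac{3}{m + m} = \frac{3}{2 m}$)
$J{\left(X,T \right)} = - \frac{3}{2}$
$\frac{J{\left(0 \cdot 2 \left(-4\right),V{\left(2 \right)} \right)} + t{\left(-2 \right)}}{8} = \frac{- \frac{3}{2} - 1}{8} = \frac{1}{8} \left(- \frac{5}{2}\right) = - \frac{5}{16}$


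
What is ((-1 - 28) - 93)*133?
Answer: -16226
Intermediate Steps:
((-1 - 28) - 93)*133 = (-29 - 93)*133 = -122*133 = -16226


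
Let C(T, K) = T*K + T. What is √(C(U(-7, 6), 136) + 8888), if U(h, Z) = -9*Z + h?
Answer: 3*√59 ≈ 23.043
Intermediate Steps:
U(h, Z) = h - 9*Z
C(T, K) = T + K*T (C(T, K) = K*T + T = T + K*T)
√(C(U(-7, 6), 136) + 8888) = √((-7 - 9*6)*(1 + 136) + 8888) = √((-7 - 54)*137 + 8888) = √(-61*137 + 8888) = √(-8357 + 8888) = √531 = 3*√59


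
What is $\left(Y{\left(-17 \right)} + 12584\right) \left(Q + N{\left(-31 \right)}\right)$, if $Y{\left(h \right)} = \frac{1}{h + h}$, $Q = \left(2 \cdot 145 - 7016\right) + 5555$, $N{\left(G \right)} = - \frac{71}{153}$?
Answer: $- \frac{38343081535}{2601} \approx -1.4742 \cdot 10^{7}$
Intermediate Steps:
$N{\left(G \right)} = - \frac{71}{153}$ ($N{\left(G \right)} = \left(-71\right) \frac{1}{153} = - \frac{71}{153}$)
$Q = -1171$ ($Q = \left(290 - 7016\right) + 5555 = -6726 + 5555 = -1171$)
$Y{\left(h \right)} = \frac{1}{2 h}$
$\left(Y{\left(-17 \right)} + 12584\right) \left(Q + N{\left(-31 \right)}\right) = \left(\frac{1}{2 \left(-17\right)} + 12584\right) \left(-1171 - \frac{71}{153}\right) = \left(\frac{1}{2} \left(- \frac{1}{17}\right) + 12584\right) \left(- \frac{179234}{153}\right) = \left(- \frac{1}{34} + 12584\right) \left(- \frac{179234}{153}\right) = \frac{427855}{34} \left(- \frac{179234}{153}\right) = - \frac{38343081535}{2601}$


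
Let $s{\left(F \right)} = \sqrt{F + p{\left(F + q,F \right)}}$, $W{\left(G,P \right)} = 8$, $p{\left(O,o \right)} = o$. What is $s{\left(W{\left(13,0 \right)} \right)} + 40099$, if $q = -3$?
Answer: $40103$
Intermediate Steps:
$s{\left(F \right)} = \sqrt{2} \sqrt{F}$ ($s{\left(F \right)} = \sqrt{F + F} = \sqrt{2 F} = \sqrt{2} \sqrt{F}$)
$s{\left(W{\left(13,0 \right)} \right)} + 40099 = \sqrt{2} \sqrt{8} + 40099 = \sqrt{2} \cdot 2 \sqrt{2} + 40099 = 4 + 40099 = 40103$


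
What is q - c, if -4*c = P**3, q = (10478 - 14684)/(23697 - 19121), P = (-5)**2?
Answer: 8935397/2288 ≈ 3905.3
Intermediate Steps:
P = 25
q = -2103/2288 (q = -4206/4576 = -4206*1/4576 = -2103/2288 ≈ -0.91914)
c = -15625/4 (c = -1/4*25**3 = -1/4*15625 = -15625/4 ≈ -3906.3)
q - c = -2103/2288 - 1*(-15625/4) = -2103/2288 + 15625/4 = 8935397/2288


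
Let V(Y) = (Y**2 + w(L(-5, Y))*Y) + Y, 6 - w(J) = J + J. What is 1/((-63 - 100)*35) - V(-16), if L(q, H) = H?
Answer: 2099439/5705 ≈ 368.00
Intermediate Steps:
w(J) = 6 - 2*J (w(J) = 6 - (J + J) = 6 - 2*J)
V(Y) = Y + Y**2 + Y*(6 - 2*Y) (V(Y) = (Y**2 + (6 - 2*Y)*Y) + Y = (Y**2 + Y*(6 - 2*Y)) + Y = Y + Y**2 + Y*(6 - 2*Y))
1/((-63 - 100)*35) - V(-16) = 1/((-63 - 100)*35) - (-16)*(7 - 1*(-16)) = 1/(-163*35) - (-16)*(7 + 16) = 1/(-5705) - (-16)*23 = -1/5705 - 1*(-368) = -1/5705 + 368 = 2099439/5705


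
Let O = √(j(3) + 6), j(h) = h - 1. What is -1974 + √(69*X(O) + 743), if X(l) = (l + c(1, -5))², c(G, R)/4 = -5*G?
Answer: -1974 + √(28895 - 5520*√2) ≈ -1828.8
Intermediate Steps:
j(h) = -1 + h
c(G, R) = -20*G (c(G, R) = 4*(-5*G) = -20*G)
O = 2*√2 (O = √((-1 + 3) + 6) = √(2 + 6) = √8 = 2*√2 ≈ 2.8284)
X(l) = (-20 + l)² (X(l) = (l - 20*1)² = (l - 20)² = (-20 + l)²)
-1974 + √(69*X(O) + 743) = -1974 + √(69*(-20 + 2*√2)² + 743) = -1974 + √(743 + 69*(-20 + 2*√2)²)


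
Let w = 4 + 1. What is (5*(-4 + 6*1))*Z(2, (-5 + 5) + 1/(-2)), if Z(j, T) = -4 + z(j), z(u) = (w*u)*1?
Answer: 60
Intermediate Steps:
w = 5
z(u) = 5*u (z(u) = (5*u)*1 = 5*u)
Z(j, T) = -4 + 5*j
(5*(-4 + 6*1))*Z(2, (-5 + 5) + 1/(-2)) = (5*(-4 + 6*1))*(-4 + 5*2) = (5*(-4 + 6))*(-4 + 10) = (5*2)*6 = 10*6 = 60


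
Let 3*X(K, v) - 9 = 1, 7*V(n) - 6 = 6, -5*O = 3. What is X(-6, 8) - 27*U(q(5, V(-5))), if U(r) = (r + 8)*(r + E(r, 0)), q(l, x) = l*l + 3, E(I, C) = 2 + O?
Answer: -428602/15 ≈ -28573.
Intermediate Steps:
O = -⅗ (O = -⅕*3 = -⅗ ≈ -0.60000)
V(n) = 12/7 (V(n) = 6/7 + (⅐)*6 = 6/7 + 6/7 = 12/7)
E(I, C) = 7/5 (E(I, C) = 2 - ⅗ = 7/5)
X(K, v) = 10/3 (X(K, v) = 3 + (⅓)*1 = 3 + ⅓ = 10/3)
q(l, x) = 3 + l² (q(l, x) = l² + 3 = 3 + l²)
U(r) = (8 + r)*(7/5 + r) (U(r) = (r + 8)*(r + 7/5) = (8 + r)*(7/5 + r))
X(-6, 8) - 27*U(q(5, V(-5))) = 10/3 - 27*(56/5 + (3 + 5²)² + 47*(3 + 5²)/5) = 10/3 - 27*(56/5 + (3 + 25)² + 47*(3 + 25)/5) = 10/3 - 27*(56/5 + 28² + (47/5)*28) = 10/3 - 27*(56/5 + 784 + 1316/5) = 10/3 - 27*5292/5 = 10/3 - 142884/5 = -428602/15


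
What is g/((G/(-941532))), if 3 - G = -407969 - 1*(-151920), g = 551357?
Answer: -129780064731/64013 ≈ -2.0274e+6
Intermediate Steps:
G = 256052 (G = 3 - (-407969 - 1*(-151920)) = 3 - (-407969 + 151920) = 3 - 1*(-256049) = 3 + 256049 = 256052)
g/((G/(-941532))) = 551357/((256052/(-941532))) = 551357/((256052*(-1/941532))) = 551357/(-64013/235383) = 551357*(-235383/64013) = -129780064731/64013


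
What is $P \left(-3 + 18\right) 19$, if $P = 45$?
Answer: $12825$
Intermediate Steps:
$P \left(-3 + 18\right) 19 = 45 \left(-3 + 18\right) 19 = 45 \cdot 15 \cdot 19 = 45 \cdot 285 = 12825$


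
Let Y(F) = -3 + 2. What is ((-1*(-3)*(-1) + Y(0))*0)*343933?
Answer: 0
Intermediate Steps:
Y(F) = -1
((-1*(-3)*(-1) + Y(0))*0)*343933 = ((-1*(-3)*(-1) - 1)*0)*343933 = ((3*(-1) - 1)*0)*343933 = ((-3 - 1)*0)*343933 = -4*0*343933 = 0*343933 = 0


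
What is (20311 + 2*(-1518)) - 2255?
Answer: 15020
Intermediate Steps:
(20311 + 2*(-1518)) - 2255 = (20311 - 3036) - 2255 = 17275 - 2255 = 15020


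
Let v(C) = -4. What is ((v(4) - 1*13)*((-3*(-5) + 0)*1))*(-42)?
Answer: 10710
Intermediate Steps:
((v(4) - 1*13)*((-3*(-5) + 0)*1))*(-42) = ((-4 - 1*13)*((-3*(-5) + 0)*1))*(-42) = ((-4 - 13)*((15 + 0)*1))*(-42) = -255*(-42) = 10710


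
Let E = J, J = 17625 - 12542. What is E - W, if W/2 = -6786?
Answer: 18655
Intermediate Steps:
W = -13572 (W = 2*(-6786) = -13572)
J = 5083
E = 5083
E - W = 5083 - 1*(-13572) = 5083 + 13572 = 18655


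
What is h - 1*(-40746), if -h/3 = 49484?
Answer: -107706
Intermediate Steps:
h = -148452 (h = -3*49484 = -148452)
h - 1*(-40746) = -148452 - 1*(-40746) = -148452 + 40746 = -107706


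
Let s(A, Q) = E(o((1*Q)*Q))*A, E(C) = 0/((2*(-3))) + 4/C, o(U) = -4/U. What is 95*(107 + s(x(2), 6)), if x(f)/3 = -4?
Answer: 51205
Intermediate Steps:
x(f) = -12 (x(f) = 3*(-4) = -12)
E(C) = 4/C (E(C) = 0/(-6) + 4/C = 0*(-⅙) + 4/C = 0 + 4/C = 4/C)
s(A, Q) = -A*Q² (s(A, Q) = (4/((-4/Q²)))*A = (4*(-Q²/4))*A = (-Q²)*A = -A*Q²)
95*(107 + s(x(2), 6)) = 95*(107 - 1*(-12)*6²) = 95*(107 - 1*(-12)*36) = 95*(107 + 432) = 95*539 = 51205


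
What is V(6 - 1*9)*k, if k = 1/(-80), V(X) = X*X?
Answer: -9/80 ≈ -0.11250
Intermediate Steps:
V(X) = X**2
k = -1/80 ≈ -0.012500
V(6 - 1*9)*k = (6 - 1*9)**2*(-1/80) = (6 - 9)**2*(-1/80) = (-3)**2*(-1/80) = 9*(-1/80) = -9/80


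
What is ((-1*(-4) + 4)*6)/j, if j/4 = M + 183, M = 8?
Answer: 12/191 ≈ 0.062827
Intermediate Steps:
j = 764 (j = 4*(8 + 183) = 4*191 = 764)
((-1*(-4) + 4)*6)/j = ((-1*(-4) + 4)*6)/764 = ((4 + 4)*6)*(1/764) = (8*6)*(1/764) = 48*(1/764) = 12/191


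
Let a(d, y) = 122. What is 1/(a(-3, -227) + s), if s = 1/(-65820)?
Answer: 65820/8030039 ≈ 0.0081967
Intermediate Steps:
s = -1/65820 ≈ -1.5193e-5
1/(a(-3, -227) + s) = 1/(122 - 1/65820) = 1/(8030039/65820) = 65820/8030039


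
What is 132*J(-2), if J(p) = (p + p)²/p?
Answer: -1056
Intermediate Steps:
J(p) = 4*p (J(p) = (2*p)²/p = (4*p²)/p = 4*p)
132*J(-2) = 132*(4*(-2)) = 132*(-8) = -1056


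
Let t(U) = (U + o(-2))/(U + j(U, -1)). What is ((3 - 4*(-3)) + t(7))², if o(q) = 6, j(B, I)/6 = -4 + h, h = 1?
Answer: 23104/121 ≈ 190.94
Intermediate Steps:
j(B, I) = -18 (j(B, I) = 6*(-4 + 1) = 6*(-3) = -18)
t(U) = (6 + U)/(-18 + U) (t(U) = (U + 6)/(U - 18) = (6 + U)/(-18 + U))
((3 - 4*(-3)) + t(7))² = ((3 - 4*(-3)) + (6 + 7)/(-18 + 7))² = ((3 + 12) + 13/(-11))² = (15 - 1/11*13)² = (15 - 13/11)² = (152/11)² = 23104/121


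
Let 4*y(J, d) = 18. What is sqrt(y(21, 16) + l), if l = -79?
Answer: I*sqrt(298)/2 ≈ 8.6313*I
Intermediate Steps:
y(J, d) = 9/2 (y(J, d) = (1/4)*18 = 9/2)
sqrt(y(21, 16) + l) = sqrt(9/2 - 79) = sqrt(-149/2) = I*sqrt(298)/2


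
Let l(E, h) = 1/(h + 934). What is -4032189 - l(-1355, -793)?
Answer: -568538650/141 ≈ -4.0322e+6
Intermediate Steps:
l(E, h) = 1/(934 + h)
-4032189 - l(-1355, -793) = -4032189 - 1/(934 - 793) = -4032189 - 1/141 = -568538650/141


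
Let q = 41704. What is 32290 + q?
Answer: 73994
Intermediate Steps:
32290 + q = 32290 + 41704 = 73994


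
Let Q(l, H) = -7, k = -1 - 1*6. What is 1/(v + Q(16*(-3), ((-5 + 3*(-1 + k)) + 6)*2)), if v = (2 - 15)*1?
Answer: -1/20 ≈ -0.050000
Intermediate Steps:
k = -7 (k = -1 - 6 = -7)
v = -13 (v = -13*1 = -13)
1/(v + Q(16*(-3), ((-5 + 3*(-1 + k)) + 6)*2)) = 1/(-13 - 7) = 1/(-20) = -1/20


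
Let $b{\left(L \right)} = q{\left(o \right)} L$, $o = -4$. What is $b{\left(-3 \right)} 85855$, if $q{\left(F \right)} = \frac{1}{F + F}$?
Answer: $\frac{257565}{8} \approx 32196.0$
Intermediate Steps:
$q{\left(F \right)} = \frac{1}{2 F}$
$b{\left(L \right)} = - \frac{L}{8}$ ($b{\left(L \right)} = \frac{1}{2 \left(-4\right)} L = \frac{1}{2} \left(- \frac{1}{4}\right) L = - \frac{L}{8}$)
$b{\left(-3 \right)} 85855 = \left(- \frac{1}{8}\right) \left(-3\right) 85855 = \frac{3}{8} \cdot 85855 = \frac{257565}{8}$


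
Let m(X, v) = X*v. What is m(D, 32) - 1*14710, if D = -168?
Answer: -20086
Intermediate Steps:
m(D, 32) - 1*14710 = -168*32 - 1*14710 = -5376 - 14710 = -20086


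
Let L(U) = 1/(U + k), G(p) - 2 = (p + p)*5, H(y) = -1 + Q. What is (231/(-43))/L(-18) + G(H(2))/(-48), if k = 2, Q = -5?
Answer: 89951/1032 ≈ 87.162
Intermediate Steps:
H(y) = -6 (H(y) = -1 - 5 = -6)
G(p) = 2 + 10*p (G(p) = 2 + (p + p)*5 = 2 + (2*p)*5 = 2 + 10*p)
L(U) = 1/(2 + U) (L(U) = 1/(U + 2) = 1/(2 + U))
(231/(-43))/L(-18) + G(H(2))/(-48) = (231/(-43))/(1/(2 - 18)) + (2 + 10*(-6))/(-48) = (231*(-1/43))/(1/(-16)) + (2 - 60)*(-1/48) = -231/(43*(-1/16)) - 58*(-1/48) = -231/43*(-16) + 29/24 = 3696/43 + 29/24 = 89951/1032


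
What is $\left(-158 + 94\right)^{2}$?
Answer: $4096$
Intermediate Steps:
$\left(-158 + 94\right)^{2} = \left(-64\right)^{2} = 4096$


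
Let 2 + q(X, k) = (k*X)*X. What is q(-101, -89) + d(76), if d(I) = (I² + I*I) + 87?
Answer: -896252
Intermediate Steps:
q(X, k) = -2 + k*X² (q(X, k) = -2 + (k*X)*X = -2 + (X*k)*X = -2 + k*X²)
d(I) = 87 + 2*I² (d(I) = (I² + I²) + 87 = 2*I² + 87 = 87 + 2*I²)
q(-101, -89) + d(76) = (-2 - 89*(-101)²) + (87 + 2*76²) = (-2 - 89*10201) + (87 + 2*5776) = (-2 - 907889) + (87 + 11552) = -907891 + 11639 = -896252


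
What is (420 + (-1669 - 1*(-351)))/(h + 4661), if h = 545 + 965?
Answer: -898/6171 ≈ -0.14552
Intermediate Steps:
h = 1510
(420 + (-1669 - 1*(-351)))/(h + 4661) = (420 + (-1669 - 1*(-351)))/(1510 + 4661) = (420 + (-1669 + 351))/6171 = (420 - 1318)*(1/6171) = -898*1/6171 = -898/6171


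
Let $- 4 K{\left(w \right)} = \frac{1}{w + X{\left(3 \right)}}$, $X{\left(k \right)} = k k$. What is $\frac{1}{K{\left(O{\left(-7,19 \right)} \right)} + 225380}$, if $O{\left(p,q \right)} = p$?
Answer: $\frac{8}{1803039} \approx 4.437 \cdot 10^{-6}$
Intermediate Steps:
$X{\left(k \right)} = k^{2}$
$K{\left(w \right)} = - \frac{1}{4 \left(9 + w\right)}$ ($K{\left(w \right)} = - \frac{1}{4 \left(w + 3^{2}\right)} = - \frac{1}{4 \left(w + 9\right)} = - \frac{1}{4 \left(9 + w\right)}$)
$\frac{1}{K{\left(O{\left(-7,19 \right)} \right)} + 225380} = \frac{1}{- \frac{1}{36 + 4 \left(-7\right)} + 225380} = \frac{1}{- \frac{1}{36 - 28} + 225380} = \frac{1}{- \frac{1}{8} + 225380} = \frac{1}{\frac{1803039}{8}} = \frac{8}{1803039}$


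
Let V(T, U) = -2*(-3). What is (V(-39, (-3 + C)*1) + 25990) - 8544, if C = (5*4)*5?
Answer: 17452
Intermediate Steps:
C = 100 (C = 20*5 = 100)
V(T, U) = 6
(V(-39, (-3 + C)*1) + 25990) - 8544 = (6 + 25990) - 8544 = 25996 - 8544 = 17452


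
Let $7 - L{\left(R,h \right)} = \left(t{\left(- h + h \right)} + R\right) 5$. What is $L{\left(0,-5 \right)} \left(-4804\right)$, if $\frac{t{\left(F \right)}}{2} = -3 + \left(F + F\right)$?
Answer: $-177748$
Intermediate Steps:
$t{\left(F \right)} = -6 + 4 F$ ($t{\left(F \right)} = 2 \left(-3 + \left(F + F\right)\right) = 2 \left(-3 + 2 F\right) = -6 + 4 F$)
$L{\left(R,h \right)} = 37 - 5 R$ ($L{\left(R,h \right)} = 7 - \left(\left(-6 + 4 \left(- h + h\right)\right) + R\right) 5 = 7 - \left(\left(-6 + 4 \cdot 0\right) + R\right) 5 = 7 - \left(\left(-6 + 0\right) + R\right) 5 = 7 - \left(-6 + R\right) 5 = 7 - \left(-30 + 5 R\right) = 37 - 5 R$)
$L{\left(0,-5 \right)} \left(-4804\right) = \left(37 - 0\right) \left(-4804\right) = \left(37 + 0\right) \left(-4804\right) = 37 \left(-4804\right) = -177748$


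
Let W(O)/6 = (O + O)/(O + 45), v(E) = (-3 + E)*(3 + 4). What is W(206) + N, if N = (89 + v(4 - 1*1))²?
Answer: 1990643/251 ≈ 7930.9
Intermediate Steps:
v(E) = -21 + 7*E (v(E) = (-3 + E)*7 = -21 + 7*E)
N = 7921 (N = (89 + (-21 + 7*(4 - 1*1)))² = (89 + (-21 + 7*(4 - 1)))² = (89 + (-21 + 7*3))² = (89 + (-21 + 21))² = (89 + 0)² = 89² = 7921)
W(O) = 12*O/(45 + O) (W(O) = 6*((O + O)/(O + 45)) = 6*((2*O)/(45 + O)) = 6*(2*O/(45 + O)) = 12*O/(45 + O))
W(206) + N = 12*206/(45 + 206) + 7921 = 12*206/251 + 7921 = 12*206*(1/251) + 7921 = 2472/251 + 7921 = 1990643/251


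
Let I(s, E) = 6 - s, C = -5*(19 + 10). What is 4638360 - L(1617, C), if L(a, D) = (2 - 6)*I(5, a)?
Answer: 4638364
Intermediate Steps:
C = -145 (C = -5*29 = -145)
L(a, D) = -4 (L(a, D) = (2 - 6)*(6 - 1*5) = -4*(6 - 5) = -4*1 = -4)
4638360 - L(1617, C) = 4638360 - 1*(-4) = 4638360 + 4 = 4638364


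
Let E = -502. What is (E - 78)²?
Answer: 336400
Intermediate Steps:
(E - 78)² = (-502 - 78)² = (-580)² = 336400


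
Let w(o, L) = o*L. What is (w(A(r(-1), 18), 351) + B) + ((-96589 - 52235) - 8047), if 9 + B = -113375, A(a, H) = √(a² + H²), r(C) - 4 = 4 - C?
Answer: -270255 + 3159*√5 ≈ -2.6319e+5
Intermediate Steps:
r(C) = 8 - C (r(C) = 4 + (4 - C) = 8 - C)
A(a, H) = √(H² + a²)
B = -113384 (B = -9 - 113375 = -113384)
w(o, L) = L*o
(w(A(r(-1), 18), 351) + B) + ((-96589 - 52235) - 8047) = (351*√(18² + (8 - 1*(-1))²) - 113384) + ((-96589 - 52235) - 8047) = (351*√(324 + (8 + 1)²) - 113384) + (-148824 - 8047) = (351*√(324 + 9²) - 113384) - 156871 = (351*√(324 + 81) - 113384) - 156871 = (351*√405 - 113384) - 156871 = (351*(9*√5) - 113384) - 156871 = (3159*√5 - 113384) - 156871 = (-113384 + 3159*√5) - 156871 = -270255 + 3159*√5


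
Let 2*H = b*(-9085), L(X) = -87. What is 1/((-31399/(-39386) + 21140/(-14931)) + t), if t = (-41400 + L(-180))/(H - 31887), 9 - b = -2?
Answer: -13753248423642/1537553555765 ≈ -8.9449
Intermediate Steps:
b = 11 (b = 9 - 1*(-2) = 9 + 2 = 11)
H = -99935/2 (H = (11*(-9085))/2 = (½)*(-99935) = -99935/2 ≈ -49968.)
t = 82974/163709 (t = (-41400 - 87)/(-99935/2 - 31887) = -41487/(-163709/2) = -41487*(-2/163709) = 82974/163709 ≈ 0.50684)
1/((-31399/(-39386) + 21140/(-14931)) + t) = 1/((-31399/(-39386) + 21140/(-14931)) + 82974/163709) = 1/((-31399*(-1/39386) + 21140*(-1/14931)) + 82974/163709) = 1/((31399/39386 - 3020/2133) + 82974/163709) = 1/(-51971653/84010338 + 82974/163709) = 1/(-1537553555765/13753248423642) = -13753248423642/1537553555765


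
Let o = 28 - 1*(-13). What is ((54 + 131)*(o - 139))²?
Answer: 328696900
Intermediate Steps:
o = 41 (o = 28 + 13 = 41)
((54 + 131)*(o - 139))² = ((54 + 131)*(41 - 139))² = (185*(-98))² = (-18130)² = 328696900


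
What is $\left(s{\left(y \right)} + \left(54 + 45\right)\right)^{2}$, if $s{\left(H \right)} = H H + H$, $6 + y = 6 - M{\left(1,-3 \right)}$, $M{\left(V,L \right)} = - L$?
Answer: $11025$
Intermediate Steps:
$y = -3$ ($y = -6 + \left(6 - \left(-1\right) \left(-3\right)\right) = -6 + \left(6 - 3\right) = -6 + 3 = -3$)
$s{\left(H \right)} = H + H^{2}$ ($s{\left(H \right)} = H^{2} + H = H + H^{2}$)
$\left(s{\left(y \right)} + \left(54 + 45\right)\right)^{2} = \left(- 3 \left(1 - 3\right) + \left(54 + 45\right)\right)^{2} = \left(\left(-3\right) \left(-2\right) + 99\right)^{2} = \left(6 + 99\right)^{2} = 105^{2} = 11025$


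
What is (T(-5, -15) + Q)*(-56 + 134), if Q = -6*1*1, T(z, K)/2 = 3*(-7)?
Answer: -3744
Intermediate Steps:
T(z, K) = -42 (T(z, K) = 2*(3*(-7)) = 2*(-21) = -42)
Q = -6 (Q = -6*1 = -6)
(T(-5, -15) + Q)*(-56 + 134) = (-42 - 6)*(-56 + 134) = -48*78 = -3744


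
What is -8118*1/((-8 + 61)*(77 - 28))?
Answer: -8118/2597 ≈ -3.1259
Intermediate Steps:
-8118*1/((-8 + 61)*(77 - 28)) = -8118/(49*53) = -8118/2597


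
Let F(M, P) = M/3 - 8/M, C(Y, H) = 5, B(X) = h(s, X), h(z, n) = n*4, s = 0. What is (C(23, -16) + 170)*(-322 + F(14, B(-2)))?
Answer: -166900/3 ≈ -55633.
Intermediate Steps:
h(z, n) = 4*n
B(X) = 4*X
F(M, P) = -8/M + M/3 (F(M, P) = M*(⅓) - 8/M = M/3 - 8/M = -8/M + M/3)
(C(23, -16) + 170)*(-322 + F(14, B(-2))) = (5 + 170)*(-322 + (-8/14 + (⅓)*14)) = 175*(-322 + (-8*1/14 + 14/3)) = 175*(-322 + (-4/7 + 14/3)) = 175*(-322 + 86/21) = 175*(-6676/21) = -166900/3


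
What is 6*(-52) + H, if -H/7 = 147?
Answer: -1341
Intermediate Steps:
H = -1029 (H = -7*147 = -1029)
6*(-52) + H = 6*(-52) - 1029 = -312 - 1029 = -1341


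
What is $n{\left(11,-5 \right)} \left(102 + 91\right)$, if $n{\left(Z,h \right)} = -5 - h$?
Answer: $0$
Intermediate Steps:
$n{\left(11,-5 \right)} \left(102 + 91\right) = \left(-5 - -5\right) \left(102 + 91\right) = \left(-5 + 5\right) 193 = 0 \cdot 193 = 0$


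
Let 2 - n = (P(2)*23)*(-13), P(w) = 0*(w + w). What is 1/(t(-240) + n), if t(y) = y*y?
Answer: 1/57602 ≈ 1.7360e-5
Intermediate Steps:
t(y) = y²
P(w) = 0 (P(w) = 0*(2*w) = 0)
n = 2 (n = 2 - 0*23*(-13) = 2 - 0*(-13) = 2 - 1*0 = 2 + 0 = 2)
1/(t(-240) + n) = 1/((-240)² + 2) = 1/(57600 + 2) = 1/57602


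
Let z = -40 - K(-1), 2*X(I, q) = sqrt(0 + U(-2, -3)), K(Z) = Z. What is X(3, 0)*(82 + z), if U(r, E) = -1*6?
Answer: 43*I*sqrt(6)/2 ≈ 52.664*I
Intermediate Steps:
U(r, E) = -6
X(I, q) = I*sqrt(6)/2 (X(I, q) = sqrt(0 - 6)/2 = sqrt(-6)/2 = (I*sqrt(6))/2 = I*sqrt(6)/2)
z = -39 (z = -40 - 1*(-1) = -40 + 1 = -39)
X(3, 0)*(82 + z) = (I*sqrt(6)/2)*(82 - 39) = (I*sqrt(6)/2)*43 = 43*I*sqrt(6)/2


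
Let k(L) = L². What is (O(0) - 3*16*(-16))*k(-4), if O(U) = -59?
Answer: 11344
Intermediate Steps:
(O(0) - 3*16*(-16))*k(-4) = (-59 - 3*16*(-16))*(-4)² = (-59 - 48*(-16))*16 = (-59 + 768)*16 = 709*16 = 11344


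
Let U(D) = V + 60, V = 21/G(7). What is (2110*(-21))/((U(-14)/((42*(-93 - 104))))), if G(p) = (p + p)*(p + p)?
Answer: 1140598480/187 ≈ 6.0995e+6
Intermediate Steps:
G(p) = 4*p² (G(p) = (2*p)*(2*p) = 4*p²)
V = 3/28 (V = 21/((4*7²)) = 21/((4*49)) = 21/196 = 21*(1/196) = 3/28 ≈ 0.10714)
U(D) = 1683/28 (U(D) = 3/28 + 60 = 1683/28)
(2110*(-21))/((U(-14)/((42*(-93 - 104))))) = (2110*(-21))/((1683/(28*((42*(-93 - 104)))))) = -44310/(1683/(28*((42*(-197))))) = -44310/((1683/28)/(-8274)) = -44310/((1683/28)*(-1/8274)) = -44310/(-561/77224) = -44310*(-77224/561) = 1140598480/187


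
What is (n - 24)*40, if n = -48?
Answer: -2880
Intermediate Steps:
(n - 24)*40 = (-48 - 24)*40 = -72*40 = -2880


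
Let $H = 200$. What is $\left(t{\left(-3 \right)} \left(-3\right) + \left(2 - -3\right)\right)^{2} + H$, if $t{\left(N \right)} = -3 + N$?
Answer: $729$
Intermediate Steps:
$\left(t{\left(-3 \right)} \left(-3\right) + \left(2 - -3\right)\right)^{2} + H = \left(\left(-3 - 3\right) \left(-3\right) + \left(2 - -3\right)\right)^{2} + 200 = \left(\left(-6\right) \left(-3\right) + \left(2 + 3\right)\right)^{2} + 200 = \left(18 + 5\right)^{2} + 200 = 23^{2} + 200 = 529 + 200 = 729$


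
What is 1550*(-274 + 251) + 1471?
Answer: -34179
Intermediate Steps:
1550*(-274 + 251) + 1471 = 1550*(-23) + 1471 = -35650 + 1471 = -34179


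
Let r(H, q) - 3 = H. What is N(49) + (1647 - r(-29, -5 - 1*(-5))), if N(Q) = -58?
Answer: 1615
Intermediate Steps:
r(H, q) = 3 + H
N(49) + (1647 - r(-29, -5 - 1*(-5))) = -58 + (1647 - (3 - 29)) = -58 + (1647 - 1*(-26)) = -58 + (1647 + 26) = -58 + 1673 = 1615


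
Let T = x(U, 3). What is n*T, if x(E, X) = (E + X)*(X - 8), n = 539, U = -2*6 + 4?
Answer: 13475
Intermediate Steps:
U = -8 (U = -12 + 4 = -8)
x(E, X) = (-8 + X)*(E + X) (x(E, X) = (E + X)*(-8 + X) = (-8 + X)*(E + X))
T = 25 (T = 3² - 8*(-8) - 8*3 - 8*3 = 9 + 64 - 24 - 24 = 25)
n*T = 539*25 = 13475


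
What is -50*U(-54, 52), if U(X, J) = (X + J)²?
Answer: -200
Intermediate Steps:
U(X, J) = (J + X)²
-50*U(-54, 52) = -50*(52 - 54)² = -50*(-2)² = -50*4 = -200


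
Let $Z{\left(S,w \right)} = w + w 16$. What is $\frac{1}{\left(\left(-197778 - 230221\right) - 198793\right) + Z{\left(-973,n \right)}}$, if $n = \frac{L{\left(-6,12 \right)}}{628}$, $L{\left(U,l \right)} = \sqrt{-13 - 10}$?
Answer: $- \frac{247196736128}{154940936631148023} - \frac{10676 i \sqrt{23}}{154940936631148023} \approx -1.5954 \cdot 10^{-6} - 3.3045 \cdot 10^{-13} i$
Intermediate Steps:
$L{\left(U,l \right)} = i \sqrt{23}$ ($L{\left(U,l \right)} = \sqrt{-23} = i \sqrt{23}$)
$n = \frac{i \sqrt{23}}{628} \approx 0.0076367 i$
$Z{\left(S,w \right)} = 17 w$ ($Z{\left(S,w \right)} = w + 16 w = 17 w$)
$\frac{1}{\left(\left(-197778 - 230221\right) - 198793\right) + Z{\left(-973,n \right)}} = \frac{1}{\left(\left(-197778 - 230221\right) - 198793\right) + 17 \frac{i \sqrt{23}}{628}} = \frac{1}{\left(\left(-197778 - 230221\right) - 198793\right) + \frac{17 i \sqrt{23}}{628}} = \frac{1}{\left(-427999 - 198793\right) + \frac{17 i \sqrt{23}}{628}} = \frac{1}{-626792 + \frac{17 i \sqrt{23}}{628}}$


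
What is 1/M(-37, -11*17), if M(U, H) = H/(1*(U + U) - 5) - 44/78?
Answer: 3081/5555 ≈ 0.55464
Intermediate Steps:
M(U, H) = -22/39 + H/(-5 + 2*U) (M(U, H) = H/(1*(2*U) - 5) - 44*1/78 = H/(2*U - 5) - 22/39 = H/(-5 + 2*U) - 22/39 = -22/39 + H/(-5 + 2*U))
1/M(-37, -11*17) = 1/((110 - 44*(-37) + 39*(-11*17))/(39*(-5 + 2*(-37)))) = 1/((110 + 1628 + 39*(-187))/(39*(-5 - 74))) = 1/((1/39)*(110 + 1628 - 7293)/(-79)) = 1/((1/39)*(-1/79)*(-5555)) = 1/(5555/3081) = 3081/5555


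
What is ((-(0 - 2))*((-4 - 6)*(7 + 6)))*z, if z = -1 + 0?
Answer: 260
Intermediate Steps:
z = -1
((-(0 - 2))*((-4 - 6)*(7 + 6)))*z = ((-(0 - 2))*((-4 - 6)*(7 + 6)))*(-1) = ((-1*(-2))*(-10*13))*(-1) = (2*(-130))*(-1) = -260*(-1) = 260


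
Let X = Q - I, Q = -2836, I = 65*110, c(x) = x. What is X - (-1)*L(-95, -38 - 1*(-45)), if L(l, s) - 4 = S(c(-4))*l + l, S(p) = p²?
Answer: -11597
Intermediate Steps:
I = 7150
L(l, s) = 4 + 17*l (L(l, s) = 4 + ((-4)²*l + l) = 4 + (16*l + l) = 4 + 17*l)
X = -9986 (X = -2836 - 1*7150 = -2836 - 7150 = -9986)
X - (-1)*L(-95, -38 - 1*(-45)) = -9986 - (-1)*(4 + 17*(-95)) = -9986 - (-1)*(4 - 1615) = -9986 - (-1)*(-1611) = -9986 - 1*1611 = -9986 - 1611 = -11597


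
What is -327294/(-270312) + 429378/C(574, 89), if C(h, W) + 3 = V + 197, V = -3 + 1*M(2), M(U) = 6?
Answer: 19355083809/8875244 ≈ 2180.8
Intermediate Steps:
V = 3 (V = -3 + 1*6 = -3 + 6 = 3)
C(h, W) = 197 (C(h, W) = -3 + (3 + 197) = -3 + 200 = 197)
-327294/(-270312) + 429378/C(574, 89) = -327294/(-270312) + 429378/197 = -327294*(-1/270312) + 429378*(1/197) = 54549/45052 + 429378/197 = 19355083809/8875244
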